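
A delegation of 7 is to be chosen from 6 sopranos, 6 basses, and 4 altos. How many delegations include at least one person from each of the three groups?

With no constraint there are C(16,7) = 11440 possible selections.
Subtract selections that omit an entire group: no sopranos → C(10,7) = 120; no basses → C(10,7) = 120; no altos → C(12,7) = 792.
Add back selections omitting two groups (i.e. drawn from a single group): C(6,7) + C(6,7) + C(4,7) = 0.
By inclusion–exclusion: 11440 − 1032 + 0 = 10408.

10408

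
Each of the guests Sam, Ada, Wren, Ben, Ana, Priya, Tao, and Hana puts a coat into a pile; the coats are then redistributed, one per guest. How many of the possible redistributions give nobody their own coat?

14833

Count assignments avoiding every fixed point. For any j of the 8 guests fixed to their own coat, the other 8−j can be arranged in (8−j)! ways.
By inclusion–exclusion this is Σ_{j=0}^{8} (−1)^j C(8,j)·(8−j)!.
Computing: 40320 − 40320 + 20160 − 6720 + 1680 − 336 + 56 − 8 + 1 = 14833.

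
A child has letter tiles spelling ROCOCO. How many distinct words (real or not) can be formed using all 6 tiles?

The 6 letters of ROCOCO have repeats: C appearing twice and O appearing 3 times.
So there are 6! / (3!·2!) = 60 distinguishable arrangements.

60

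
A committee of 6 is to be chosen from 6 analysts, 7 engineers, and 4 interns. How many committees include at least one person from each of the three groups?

Unrestricted: C(17,6) = 12376 ways to pick any 6 of the 17.
Subtract selections that omit an entire group: no analysts → C(11,6) = 462; no engineers → C(10,6) = 210; no interns → C(13,6) = 1716.
Add back selections omitting two groups (i.e. drawn from a single group): C(6,6) + C(7,6) + C(4,6) = 8.
By inclusion–exclusion: 12376 − 2388 + 8 = 9996.

9996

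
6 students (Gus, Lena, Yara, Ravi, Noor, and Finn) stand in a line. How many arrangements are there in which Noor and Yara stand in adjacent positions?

Treat {Noor, Yara} as a single unit. There are 5 units to order, and the pair itself can be ordered 2 ways.
So the count is 2·(5)! = 240.

240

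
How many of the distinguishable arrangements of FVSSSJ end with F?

20

With the last slot taken by F, it remains to arrange the other 5 letters (VSSSJ).
Those 5 letters have S appearing 3 times, giving (5)!/(3!) = 20.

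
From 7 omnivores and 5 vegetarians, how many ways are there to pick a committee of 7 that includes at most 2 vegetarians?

Split by how many vegetarians are chosen (0 through 2).
Sum: C(5,0)·C(7,7) + C(5,1)·C(7,6) + C(5,2)·C(7,5) = 1 + 35 + 210 = 246.

246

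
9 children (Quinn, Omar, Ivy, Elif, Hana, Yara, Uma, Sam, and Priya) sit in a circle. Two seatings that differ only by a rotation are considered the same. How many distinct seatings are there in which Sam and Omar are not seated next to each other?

All circular seatings of 9 people number (8)! = 40320.
Those with Sam next to Omar: fuse the pair into one unit and seat 8 units around a circle — 2·(7)! = 10080.
Subtracting, 40320 − 10080 = 30240.

30240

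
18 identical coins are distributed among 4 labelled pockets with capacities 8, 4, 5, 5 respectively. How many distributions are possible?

35

By stars and bars, unrestricted non-negative solutions to x_1+…+x_4 = 18 number C(18+3,3) = 1330.
Subtract solutions that violate a single cap (substitute x_i' = x_i − (cap_i+1)): x_1 ≥ 9 gives C(12,3) = 220; x_2 ≥ 5 gives C(16,3) = 560; x_3 ≥ 6 gives C(15,3) = 455; x_4 ≥ 6 gives C(15,3) = 455. Together 1690.
Add back pairs where two caps are both exceeded: 35 + 20 + 20 + 120 + 120 + 84 = 399.
Subtract triples: 0 + 0 + 0 + 4 = 4.
By inclusion–exclusion the count is 1330 − 1690 + 399 − 4 = 35.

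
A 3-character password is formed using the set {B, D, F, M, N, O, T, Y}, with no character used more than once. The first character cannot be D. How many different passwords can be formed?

The first character has 8−1 = 7 choices (anything except D).
The remaining 2 characters are filled from the other 7 symbols without repetition: 7 × 6 = 42.
Total: 7 × 42 = 294.

294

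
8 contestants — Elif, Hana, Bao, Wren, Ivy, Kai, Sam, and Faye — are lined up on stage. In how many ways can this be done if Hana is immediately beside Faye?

Place the 6 others and the Hana-Faye pair as 7 objects in a line; the pair has 2 internal arrangements.
That gives 2 × 7! = 2 × 5040 = 10080.

10080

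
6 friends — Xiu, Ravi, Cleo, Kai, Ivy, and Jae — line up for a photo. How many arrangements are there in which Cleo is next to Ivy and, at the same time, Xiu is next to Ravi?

Treat {Cleo,Ivy} as one block (2 orders) and {Xiu,Ravi} as another (2 orders).
That leaves 4 units to arrange: 2 × 2 × 4! = 4 × 24 = 96.

96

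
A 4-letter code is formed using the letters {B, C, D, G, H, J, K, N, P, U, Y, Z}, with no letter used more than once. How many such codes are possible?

With no repetition, fill the 4 letters in order: 12 choices, then 11, down to 9.
That product is 12 × 11 × 10 × 9 = 11880.

11880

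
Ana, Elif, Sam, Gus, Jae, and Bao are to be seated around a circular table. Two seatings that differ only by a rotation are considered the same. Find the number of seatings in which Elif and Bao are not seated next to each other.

72

Without the restriction there are (5)! = 120 seatings.
Seatings with Elif beside Bao: treat them as a block with 2 internal orders, giving 2 × (4)! = 48.
Subtracting, 120 − 48 = 72.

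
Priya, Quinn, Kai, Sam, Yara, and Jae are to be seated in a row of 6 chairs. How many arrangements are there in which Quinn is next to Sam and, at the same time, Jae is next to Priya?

Treat {Quinn,Sam} as one block (2 orders) and {Jae,Priya} as another (2 orders).
That leaves 4 units to arrange: 2 × 2 × 4! = 4 × 24 = 96.

96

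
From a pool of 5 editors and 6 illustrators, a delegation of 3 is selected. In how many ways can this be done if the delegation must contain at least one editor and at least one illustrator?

135

With no constraint there are C(11,3) = 165 possible selections.
Selections missing a whole group: no editors → C(6,3) = 20; no illustrators → C(5,3) = 10.
Both groups omitted at once is impossible, so 165 − 30 = 135.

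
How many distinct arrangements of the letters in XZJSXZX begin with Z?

Fix Z in the first position and arrange the remaining 6 letters.
Those 6 letters have X appearing 3 times, giving (6)!/(3!) = 120.

120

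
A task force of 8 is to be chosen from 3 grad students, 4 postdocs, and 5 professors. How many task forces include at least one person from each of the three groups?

Unrestricted: C(12,8) = 495 ways to pick any 8 of the 12.
Selections missing a whole group: no grad students → C(9,8) = 9; no postdocs → C(8,8) = 1; no professors → C(7,8) = 0.
Add back selections omitting two groups (i.e. drawn from a single group): C(3,8) + C(4,8) + C(5,8) = 0.
By inclusion–exclusion: 495 − 10 + 0 = 485.

485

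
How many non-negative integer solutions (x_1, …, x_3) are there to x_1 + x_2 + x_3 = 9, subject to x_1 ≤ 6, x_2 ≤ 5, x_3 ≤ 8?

38

Without the upper bounds there are C(11,2) = 55 ways to split 9 among 3 variables.
Subtract solutions that violate a single cap (substitute x_i' = x_i − (cap_i+1)): x_1 ≥ 7 gives C(4,2) = 6; x_2 ≥ 6 gives C(5,2) = 10; x_3 ≥ 9 gives C(2,2) = 1. Together 17.
No two caps can be exceeded simultaneously, so the pair terms are all 0.
By inclusion–exclusion the count is 55 − 17 + 0 = 38.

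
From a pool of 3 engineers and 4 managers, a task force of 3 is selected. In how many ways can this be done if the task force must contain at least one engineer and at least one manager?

30

Unrestricted: C(7,3) = 35 ways to pick any 3 of the 7.
Subtract selections that omit an entire group: no engineers → C(4,3) = 4; no managers → C(3,3) = 1.
Both groups omitted at once is impossible, so 35 − 5 = 30.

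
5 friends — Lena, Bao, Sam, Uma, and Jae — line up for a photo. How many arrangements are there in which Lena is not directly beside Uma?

Of the 5! = 120 arrangements, those with Lena and Uma adjacent number 2 × 4! = 48 (treat the pair as a block with 2 internal orders).
Complementary counting: 120 − 48 = 72.

72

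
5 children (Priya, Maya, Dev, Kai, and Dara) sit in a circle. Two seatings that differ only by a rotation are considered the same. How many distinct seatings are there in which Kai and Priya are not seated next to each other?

Without the restriction there are (4)! = 24 seatings.
Those with Kai next to Priya: fuse the pair into one unit and seat 4 units around a circle — 2·(3)! = 12.
Subtracting, 24 − 12 = 12.

12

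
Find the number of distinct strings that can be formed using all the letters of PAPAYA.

Letter multiplicities in PAPAYA: A×3, P×2, Y×1.
Dividing 6! = 720 by 3!·2! = 12 for the repeated letters gives 60.

60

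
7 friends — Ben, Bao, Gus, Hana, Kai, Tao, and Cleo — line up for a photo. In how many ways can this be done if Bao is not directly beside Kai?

Of the 7! = 5040 arrangements, those with Bao and Kai adjacent number 2 × 6! = 1440 (treat the pair as a block with 2 internal orders).
So 5040 − 1440 = 3600 arrangements keep them apart.

3600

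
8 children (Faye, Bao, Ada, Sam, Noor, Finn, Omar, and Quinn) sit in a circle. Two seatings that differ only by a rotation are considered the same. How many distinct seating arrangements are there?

Fix one person's seat to break rotational symmetry; the remaining 7 people can be arranged in (7)! = 5040 ways.

5040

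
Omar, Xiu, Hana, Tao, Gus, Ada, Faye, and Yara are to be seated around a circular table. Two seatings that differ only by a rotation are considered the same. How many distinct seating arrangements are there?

Seat Omar anywhere (absorbing the rotational symmetry), then permute the other 7: (7)! = 5040.

5040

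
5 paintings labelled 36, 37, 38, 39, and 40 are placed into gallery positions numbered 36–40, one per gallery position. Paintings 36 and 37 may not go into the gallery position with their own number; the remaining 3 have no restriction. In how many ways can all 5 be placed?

78

Let Aᵢ (for i ∈ {36, 37}) be the placements that put painting i in its forbidden gallery position. Any j of these fix j positions, leaving (5−j)! ways to fill the rest, and there are C(2,j) ways to pick which j.
By inclusion–exclusion, the number of valid placements is Σ_{j=0}^{2} (−1)^j C(2,j)·(5−j)!.
Computing: 120 − 48 + 6 = 78.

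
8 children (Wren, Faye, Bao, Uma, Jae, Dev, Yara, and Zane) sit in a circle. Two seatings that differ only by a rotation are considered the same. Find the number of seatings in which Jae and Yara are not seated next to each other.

Without the restriction there are (7)! = 5040 seatings.
Those with Jae next to Yara: fuse the pair into one unit and seat 7 units around a circle — 2·(6)! = 1440.
Subtracting, 5040 − 1440 = 3600.

3600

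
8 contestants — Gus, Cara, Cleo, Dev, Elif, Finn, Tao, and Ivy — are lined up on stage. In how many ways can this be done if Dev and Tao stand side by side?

Place the 6 others and the Dev-Tao pair as 7 objects in a line; the pair has 2 internal arrangements.
So the count is 2·(7)! = 10080.

10080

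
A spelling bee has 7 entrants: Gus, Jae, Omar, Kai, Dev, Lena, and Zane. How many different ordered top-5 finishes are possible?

There are 7 choices for 1st place, 6 for 2nd, and so on down to 3 for position 5.
That gives 7 × 6 × 5 × 4 × 3 = 2520.

2520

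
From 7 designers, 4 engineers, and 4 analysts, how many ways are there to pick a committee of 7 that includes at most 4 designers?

5790

Split by how many designers are chosen (0 through 4).
Sum: C(7,0)·C(8,7) + C(7,1)·C(8,6) + C(7,2)·C(8,5) + C(7,3)·C(8,4) + C(7,4)·C(8,3) = 8 + 196 + 1176 + 2450 + 1960 = 5790.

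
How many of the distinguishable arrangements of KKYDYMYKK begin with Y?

Fix Y in the first position and arrange the remaining 8 letters.
Those 8 letters have K appearing 4 times and Y appearing twice, giving (8)!/(4!·2!) = 840.

840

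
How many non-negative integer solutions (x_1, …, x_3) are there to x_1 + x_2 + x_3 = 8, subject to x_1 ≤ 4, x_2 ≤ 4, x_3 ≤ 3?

By stars and bars, unrestricted non-negative solutions to x_1+…+x_3 = 8 number C(8+2,2) = 45.
Subtract solutions that violate a single cap (substitute x_i' = x_i − (cap_i+1)): x_1 ≥ 5 gives C(5,2) = 10; x_2 ≥ 5 gives C(5,2) = 10; x_3 ≥ 4 gives C(6,2) = 15. Together 35.
No two caps can be exceeded simultaneously, so the pair terms are all 0.
By inclusion–exclusion the count is 45 − 35 + 0 = 10.

10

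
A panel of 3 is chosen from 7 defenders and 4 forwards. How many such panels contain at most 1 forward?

119

Split by how many forwards are chosen (0 through 1).
Sum: C(4,0)·C(7,3) + C(4,1)·C(7,2) = 35 + 84 = 119.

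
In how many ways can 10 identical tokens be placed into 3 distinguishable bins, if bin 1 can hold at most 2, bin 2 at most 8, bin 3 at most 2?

6

By stars and bars, unrestricted non-negative solutions to x_1+…+x_3 = 10 number C(10+2,2) = 66.
Subtract solutions that violate a single cap (substitute x_i' = x_i − (cap_i+1)): x_1 ≥ 3 gives C(9,2) = 36; x_2 ≥ 9 gives C(3,2) = 3; x_3 ≥ 3 gives C(9,2) = 36. Together 75.
Add back pairs where two caps are both exceeded: 0 + 15 + 0 = 15.
By inclusion–exclusion the count is 66 − 75 + 15 = 6.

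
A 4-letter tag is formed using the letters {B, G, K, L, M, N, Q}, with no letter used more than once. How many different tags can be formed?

Choose and order 4 of the 7 symbols: the first letter has 7 options, the next 6, then 5, 4.
7 × 6 × 5 × 4 = 840.

840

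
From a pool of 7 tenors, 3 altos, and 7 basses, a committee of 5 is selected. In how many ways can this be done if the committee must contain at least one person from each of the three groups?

Total 5-person selections from all 17: C(17,5) = 6188.
Selections missing a whole group: no tenors → C(10,5) = 252; no altos → C(14,5) = 2002; no basses → C(10,5) = 252.
Add back selections omitting two groups (i.e. drawn from a single group): C(7,5) + C(3,5) + C(7,5) = 42.
By inclusion–exclusion: 6188 − 2506 + 42 = 3724.

3724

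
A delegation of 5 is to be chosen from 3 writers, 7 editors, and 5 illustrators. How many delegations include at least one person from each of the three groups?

1925

With no constraint there are C(15,5) = 3003 possible selections.
Subtract selections that omit an entire group: no writers → C(12,5) = 792; no editors → C(8,5) = 56; no illustrators → C(10,5) = 252.
Add back selections omitting two groups (i.e. drawn from a single group): C(3,5) + C(7,5) + C(5,5) = 22.
By inclusion–exclusion: 3003 − 1100 + 22 = 1925.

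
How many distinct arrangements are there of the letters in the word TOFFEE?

180

TOFFEE has 6 letters with E appearing twice and F appearing twice.
The number of distinct arrangements is 6!/(2!·2!) = 720/4 = 180.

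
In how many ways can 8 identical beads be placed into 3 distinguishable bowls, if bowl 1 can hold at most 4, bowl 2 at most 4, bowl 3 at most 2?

Without the upper bounds there are C(10,2) = 45 ways to split 8 among 3 bowls.
Subtract solutions that violate a single cap (substitute x_i' = x_i − (cap_i+1)): x_1 ≥ 5 gives C(5,2) = 10; x_2 ≥ 5 gives C(5,2) = 10; x_3 ≥ 3 gives C(7,2) = 21. Together 41.
Add back pairs where two caps are both exceeded: 0 + 1 + 1 = 2.
By inclusion–exclusion the count is 45 − 41 + 2 = 6.

6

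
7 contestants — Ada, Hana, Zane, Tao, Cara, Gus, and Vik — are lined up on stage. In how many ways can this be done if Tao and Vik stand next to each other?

Treat {Tao, Vik} as a single unit. There are 6 units to order, and the pair itself can be ordered 2 ways.
That gives 2 × 6! = 2 × 720 = 1440.

1440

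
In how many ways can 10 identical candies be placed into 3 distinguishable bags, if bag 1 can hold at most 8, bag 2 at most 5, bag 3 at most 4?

27

Without the upper bounds there are C(12,2) = 66 ways to split 10 among 3 bags.
Subtract solutions that violate a single cap (substitute x_i' = x_i − (cap_i+1)): x_1 ≥ 9 gives C(3,2) = 3; x_2 ≥ 6 gives C(6,2) = 15; x_3 ≥ 5 gives C(7,2) = 21. Together 39.
No two caps can be exceeded simultaneously, so the pair terms are all 0.
By inclusion–exclusion the count is 66 − 39 + 0 = 27.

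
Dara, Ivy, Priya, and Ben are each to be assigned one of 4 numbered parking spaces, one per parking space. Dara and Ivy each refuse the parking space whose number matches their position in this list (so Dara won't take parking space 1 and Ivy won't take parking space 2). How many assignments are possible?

Let Aᵢ (for i ∈ {1, 2}) be the placements that put person i in their forbidden parking space. Any j of these fix j positions, leaving (4−j)! ways to fill the rest, and there are C(2,j) ways to pick which j.
By inclusion–exclusion, the number of valid placements is Σ_{j=0}^{2} (−1)^j C(2,j)·(4−j)!.
Computing: 24 − 12 + 2 = 14.

14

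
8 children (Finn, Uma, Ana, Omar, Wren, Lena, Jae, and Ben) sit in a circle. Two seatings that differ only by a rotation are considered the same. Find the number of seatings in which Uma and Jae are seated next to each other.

Treat {Uma, Jae} as one unit (2 internal orders) and seat the resulting 7 units around the table: (6)! circular arrangements.
So 2 × (6)! = 2 × 720 = 1440.

1440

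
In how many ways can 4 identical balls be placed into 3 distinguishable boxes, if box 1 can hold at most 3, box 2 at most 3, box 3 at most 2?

10

By stars and bars, unrestricted non-negative solutions to x_1+…+x_3 = 4 number C(4+2,2) = 15.
Subtract solutions that violate a single cap (substitute x_i' = x_i − (cap_i+1)): x_1 ≥ 4 gives C(2,2) = 1; x_2 ≥ 4 gives C(2,2) = 1; x_3 ≥ 3 gives C(3,2) = 3. Together 5.
No two caps can be exceeded simultaneously, so the pair terms are all 0.
By inclusion–exclusion the count is 15 − 5 + 0 = 10.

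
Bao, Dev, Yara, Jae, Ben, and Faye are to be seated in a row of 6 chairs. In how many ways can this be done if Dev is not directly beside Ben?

There are 6! = 720 arrangements in all. If Dev and Ben are adjacent, merging them into one block gives 2·(5)! = 240 arrangements.
Complementary counting: 720 − 240 = 480.

480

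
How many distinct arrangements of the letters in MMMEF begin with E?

With the first slot taken by E, it remains to arrange the other 4 letters (MMMF).
Those 4 letters have M appearing 3 times, giving (4)!/(3!) = 4.

4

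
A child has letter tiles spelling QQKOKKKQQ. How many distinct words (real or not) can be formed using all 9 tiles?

630

Letter multiplicities in QQKOKKKQQ: K×4, O×1, Q×4.
Dividing 9! = 362880 by 4!·4! = 576 for the repeated letters gives 630.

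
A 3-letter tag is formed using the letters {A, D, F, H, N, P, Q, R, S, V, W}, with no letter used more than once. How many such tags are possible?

With no repetition, fill the 3 letters in order: 11 choices, then 10, down to 9.
11 × 10 × 9 = 990.

990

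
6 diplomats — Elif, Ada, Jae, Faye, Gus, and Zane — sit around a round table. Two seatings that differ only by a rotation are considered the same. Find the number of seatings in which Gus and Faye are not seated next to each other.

72

Without the restriction there are (5)! = 120 seatings.
Seatings with Gus beside Faye: treat them as a block with 2 internal orders, giving 2 × (4)! = 48.
Subtracting, 120 − 48 = 72.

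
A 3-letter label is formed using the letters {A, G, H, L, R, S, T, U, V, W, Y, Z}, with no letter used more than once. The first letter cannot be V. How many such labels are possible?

The first letter has 12−1 = 11 choices (anything except V).
The remaining 2 letters are filled from the other 11 symbols without repetition: 11 × 10 = 110.
Total: 11 × 110 = 1210.

1210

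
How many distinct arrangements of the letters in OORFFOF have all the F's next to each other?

Treat the 3 copies of F as a single block. The multiset to arrange is then {FFF, O, O, O, R}, 5 items in all.
That gives (5)!/(3!) = 20 arrangements.

20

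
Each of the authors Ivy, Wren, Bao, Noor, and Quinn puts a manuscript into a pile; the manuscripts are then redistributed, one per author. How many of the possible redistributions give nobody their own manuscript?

44

Let Aᵢ be the assignments in which author i gets their own manuscript. We want the size of the complement of A₁∪…∪A_5.
By inclusion–exclusion this is Σ_{j=0}^{5} (−1)^j C(5,j)·(5−j)!.
Computing: 120 − 120 + 60 − 20 + 5 − 1 = 44.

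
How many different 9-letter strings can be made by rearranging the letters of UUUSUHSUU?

UUUSUHSUU has 9 letters with S appearing twice and U appearing 6 times.
The number of distinct arrangements is 9!/(6!·2!) = 362880/1440 = 252.

252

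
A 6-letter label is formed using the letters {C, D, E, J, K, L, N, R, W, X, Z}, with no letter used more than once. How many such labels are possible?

With no repetition, fill the 6 letters in order: 11 choices, then 10, down to 6.
11 × 10 × 9 × 8 × 7 × 6 = 332640.

332640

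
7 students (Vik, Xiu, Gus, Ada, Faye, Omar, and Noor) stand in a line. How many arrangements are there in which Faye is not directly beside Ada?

There are 7! = 5040 arrangements in all. If Faye and Ada are adjacent, merging them into one block gives 2·(6)! = 1440 arrangements.
Complementary counting: 5040 − 1440 = 3600.

3600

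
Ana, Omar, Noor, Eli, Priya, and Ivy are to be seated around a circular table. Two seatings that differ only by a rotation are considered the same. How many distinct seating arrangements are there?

Around a circle, 6 distinct people have 6!/6 = (5)! = 120 rotationally distinct seatings.

120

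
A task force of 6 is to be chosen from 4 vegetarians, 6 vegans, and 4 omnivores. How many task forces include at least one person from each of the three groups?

Unrestricted: C(14,6) = 3003 ways to pick any 6 of the 14.
Selections missing a whole group: no vegetarians → C(10,6) = 210; no vegans → C(8,6) = 28; no omnivores → C(10,6) = 210.
Add back selections omitting two groups (i.e. drawn from a single group): C(4,6) + C(6,6) + C(4,6) = 1.
By inclusion–exclusion: 3003 − 448 + 1 = 2556.

2556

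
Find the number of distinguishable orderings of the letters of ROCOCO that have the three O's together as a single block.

Treat the 3 copies of O as a single block. The multiset to arrange is then {OOO, C, C, R}, 4 items in all.
That gives (4)!/(2!) = 12 arrangements.

12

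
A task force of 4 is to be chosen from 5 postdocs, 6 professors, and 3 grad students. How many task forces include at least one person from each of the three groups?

495

Unrestricted: C(14,4) = 1001 ways to pick any 4 of the 14.
Selections missing a whole group: no postdocs → C(9,4) = 126; no professors → C(8,4) = 70; no grad students → C(11,4) = 330.
Add back selections omitting two groups (i.e. drawn from a single group): C(5,4) + C(6,4) + C(3,4) = 20.
By inclusion–exclusion: 1001 − 526 + 20 = 495.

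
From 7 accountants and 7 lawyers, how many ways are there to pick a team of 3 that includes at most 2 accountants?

329

Split by how many accountants are chosen (0 through 2).
Sum: C(7,0)·C(7,3) + C(7,1)·C(7,2) + C(7,2)·C(7,1) = 35 + 147 + 147 = 329.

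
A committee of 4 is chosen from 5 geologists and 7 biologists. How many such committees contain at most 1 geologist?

Split by how many geologists are chosen (0 through 1).
Sum: C(5,0)·C(7,4) + C(5,1)·C(7,3) = 35 + 175 = 210.

210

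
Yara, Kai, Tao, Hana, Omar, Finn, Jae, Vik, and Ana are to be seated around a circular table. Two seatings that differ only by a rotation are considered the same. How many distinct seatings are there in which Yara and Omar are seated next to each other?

10080

Treat {Yara, Omar} as one unit (2 internal orders) and seat the resulting 8 units around the table: (7)! circular arrangements.
So 2 × (7)! = 2 × 5040 = 10080.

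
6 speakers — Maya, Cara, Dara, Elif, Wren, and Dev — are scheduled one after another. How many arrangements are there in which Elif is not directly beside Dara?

Of the 6! = 720 arrangements, those with Elif and Dara adjacent number 2 × 5! = 240 (treat the pair as a block with 2 internal orders).
Complementary counting: 720 − 240 = 480.

480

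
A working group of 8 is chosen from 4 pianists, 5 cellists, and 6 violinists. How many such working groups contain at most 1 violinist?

Split by how many violinists are chosen (0 through 1).
Sum: C(6,0)·C(9,8) + C(6,1)·C(9,7) = 9 + 216 = 225.

225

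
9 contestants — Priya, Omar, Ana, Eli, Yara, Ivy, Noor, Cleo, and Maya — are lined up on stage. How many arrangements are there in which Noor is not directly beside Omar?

282240

Of the 9! = 362880 arrangements, those with Noor and Omar adjacent number 2 × 8! = 80640 (treat the pair as a block with 2 internal orders).
So 362880 − 80640 = 282240 arrangements keep them apart.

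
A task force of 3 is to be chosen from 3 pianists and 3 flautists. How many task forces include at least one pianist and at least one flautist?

Total 3-person selections from all 6: C(6,3) = 20.
Selections missing a whole group: no pianists → C(3,3) = 1; no flautists → C(3,3) = 1.
Both groups omitted at once is impossible, so 20 − 2 = 18.

18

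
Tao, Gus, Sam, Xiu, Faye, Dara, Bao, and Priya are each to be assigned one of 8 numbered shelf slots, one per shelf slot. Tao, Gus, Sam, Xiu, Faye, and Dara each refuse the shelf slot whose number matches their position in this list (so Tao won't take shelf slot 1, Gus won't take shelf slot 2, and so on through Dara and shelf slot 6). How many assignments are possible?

18806

Let Aᵢ (for 1 ≤ i ≤ 6) be the placements that put person i in their forbidden shelf slot. Any j of these fix j positions, leaving (8−j)! ways to fill the rest, and there are C(6,j) ways to pick which j.
By inclusion–exclusion, the number of valid placements is Σ_{j=0}^{6} (−1)^j C(6,j)·(8−j)!.
Computing: 40320 − 30240 + 10800 − 2400 + 360 − 36 + 2 = 18806.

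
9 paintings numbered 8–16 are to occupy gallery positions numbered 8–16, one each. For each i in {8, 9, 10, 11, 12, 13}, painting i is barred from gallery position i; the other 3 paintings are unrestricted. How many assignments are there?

Let Aᵢ (for 8 ≤ i ≤ 13) be the placements that put painting i in its forbidden gallery position. Any j of these fix j positions, leaving (9−j)! ways to fill the rest, and there are C(6,j) ways to pick which j.
By inclusion–exclusion, the number of valid placements is Σ_{j=0}^{6} (−1)^j C(6,j)·(9−j)!.
Computing: 362880 − 241920 + 75600 − 14400 + 1800 − 144 + 6 = 183822.

183822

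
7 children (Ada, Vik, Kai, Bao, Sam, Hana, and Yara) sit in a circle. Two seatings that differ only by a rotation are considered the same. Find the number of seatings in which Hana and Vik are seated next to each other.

Treat {Hana, Vik} as one unit (2 internal orders) and seat the resulting 6 units around the table: (5)! circular arrangements.
So 2 × (5)! = 2 × 120 = 240.

240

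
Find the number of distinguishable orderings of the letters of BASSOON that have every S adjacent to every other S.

360

Treat the 2 copies of S as a single block. The multiset to arrange is then {SS, A, B, N, O, O}, 6 items in all.
That gives (6)!/(2!) = 360 arrangements.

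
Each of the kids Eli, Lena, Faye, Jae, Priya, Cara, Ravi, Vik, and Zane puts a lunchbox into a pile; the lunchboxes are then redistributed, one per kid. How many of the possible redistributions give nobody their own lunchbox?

133496

This is the derangement count D_9: permutations of 9 items with no fixed point.
By inclusion–exclusion this is Σ_{j=0}^{9} (−1)^j C(9,j)·(9−j)!.
Computing: 362880 − 362880 + 181440 − 60480 + 15120 − 3024 + 504 − 72 + 9 − 1 = 133496.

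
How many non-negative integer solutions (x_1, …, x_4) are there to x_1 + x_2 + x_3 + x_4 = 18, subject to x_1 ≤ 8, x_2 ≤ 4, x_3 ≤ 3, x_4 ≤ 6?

By stars and bars, unrestricted non-negative solutions to x_1+…+x_4 = 18 number C(18+3,3) = 1330.
Subtract solutions that violate a single cap (substitute x_i' = x_i − (cap_i+1)): x_1 ≥ 9 gives C(12,3) = 220; x_2 ≥ 5 gives C(16,3) = 560; x_3 ≥ 4 gives C(17,3) = 680; x_4 ≥ 7 gives C(14,3) = 364. Together 1824.
Add back pairs where two caps are both exceeded: 35 + 56 + 10 + 220 + 84 + 120 = 525.
Subtract triples: 1 + 0 + 0 + 10 = 11.
By inclusion–exclusion the count is 1330 − 1824 + 525 − 11 = 20.

20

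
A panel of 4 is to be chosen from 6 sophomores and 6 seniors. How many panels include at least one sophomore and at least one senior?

With no constraint there are C(12,4) = 495 possible selections.
Subtract selections that omit an entire group: no sophomores → C(6,4) = 15; no seniors → C(6,4) = 15.
Both groups omitted at once is impossible, so 495 − 30 = 465.

465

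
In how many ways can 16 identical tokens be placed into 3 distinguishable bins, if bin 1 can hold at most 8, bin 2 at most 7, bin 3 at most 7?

Ignoring the caps, the number of non-negative solutions to x_1+…+x_3 = 16 is C(18,2) = 153.
Subtract solutions that violate a single cap (substitute x_i' = x_i − (cap_i+1)): x_1 ≥ 9 gives C(9,2) = 36; x_2 ≥ 8 gives C(10,2) = 45; x_3 ≥ 8 gives C(10,2) = 45. Together 126.
Add back pairs where two caps are both exceeded: 0 + 0 + 1 = 1.
By inclusion–exclusion the count is 153 − 126 + 1 = 28.

28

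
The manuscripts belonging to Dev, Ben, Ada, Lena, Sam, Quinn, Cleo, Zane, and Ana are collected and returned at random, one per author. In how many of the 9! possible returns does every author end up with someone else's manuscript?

133496

Let Aᵢ be the assignments in which author i gets their own manuscript. We want the size of the complement of A₁∪…∪A_9.
By inclusion–exclusion this is Σ_{j=0}^{9} (−1)^j C(9,j)·(9−j)!.
Computing: 362880 − 362880 + 181440 − 60480 + 15120 − 3024 + 504 − 72 + 9 − 1 = 133496.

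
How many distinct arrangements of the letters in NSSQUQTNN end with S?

3360

Fix S in the last position and arrange the remaining 8 letters.
Those 8 letters have N appearing 3 times and Q appearing twice, giving (8)!/(3!·2!) = 3360.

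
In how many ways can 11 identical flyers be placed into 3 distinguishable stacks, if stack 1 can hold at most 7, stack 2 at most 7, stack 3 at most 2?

By stars and bars, unrestricted non-negative solutions to x_1+…+x_3 = 11 number C(11+2,2) = 78.
Subtract solutions that violate a single cap (substitute x_i' = x_i − (cap_i+1)): x_1 ≥ 8 gives C(5,2) = 10; x_2 ≥ 8 gives C(5,2) = 10; x_3 ≥ 3 gives C(10,2) = 45. Together 65.
Add back pairs where two caps are both exceeded: 0 + 1 + 1 = 2.
By inclusion–exclusion the count is 78 − 65 + 2 = 15.

15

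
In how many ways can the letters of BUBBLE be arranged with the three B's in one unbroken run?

24

Treat the 3 copies of B as a single block. The multiset to arrange is then {BBB, E, L, U}, 4 items in all.
All 4 items are distinct, so there are (4)! = 24 arrangements.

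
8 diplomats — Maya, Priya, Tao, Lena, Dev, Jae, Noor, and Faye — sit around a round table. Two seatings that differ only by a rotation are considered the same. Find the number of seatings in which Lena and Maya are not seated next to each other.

Without the restriction there are (7)! = 5040 seatings.
Those with Lena next to Maya: fuse the pair into one unit and seat 7 units around a circle — 2·(6)! = 1440.
Subtracting, 5040 − 1440 = 3600.

3600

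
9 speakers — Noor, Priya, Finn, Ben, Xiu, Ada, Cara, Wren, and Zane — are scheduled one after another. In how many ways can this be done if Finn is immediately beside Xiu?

Glue Finn and Xiu into one block (2 internal orders), leaving 8 units to arrange in a row.
So the count is 2·(8)! = 80640.

80640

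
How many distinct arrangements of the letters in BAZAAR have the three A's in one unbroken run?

24

Treat the 3 copies of A as a single block. The multiset to arrange is then {AAA, B, R, Z}, 4 items in all.
All 4 items are distinct, so there are (4)! = 24 arrangements.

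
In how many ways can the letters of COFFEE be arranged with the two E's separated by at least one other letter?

120

Total arrangements of COFFEE: 6!/(2!·2!) = 180.
Arrangements with the E's together: treat EE as one letter, giving (5)!/(2!) = 60.
Hence 180 − 60 = 120.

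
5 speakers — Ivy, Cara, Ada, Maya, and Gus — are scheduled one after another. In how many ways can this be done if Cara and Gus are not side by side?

72

There are 5! = 120 arrangements in all. If Cara and Gus are adjacent, merging them into one block gives 2·(4)! = 48 arrangements.
Complementary counting: 120 − 48 = 72.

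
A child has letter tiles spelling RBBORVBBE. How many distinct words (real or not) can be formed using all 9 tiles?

The 9 letters of RBBORVBBE have repeats: B appearing 4 times and R appearing twice.
Dividing 9! = 362880 by 4!·2! = 48 for the repeated letters gives 7560.

7560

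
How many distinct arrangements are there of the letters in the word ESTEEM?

The 6 letters of ESTEEM have repeats: E appearing 3 times.
Dividing 6! = 720 by 3! = 6 for the repeated letters gives 120.

120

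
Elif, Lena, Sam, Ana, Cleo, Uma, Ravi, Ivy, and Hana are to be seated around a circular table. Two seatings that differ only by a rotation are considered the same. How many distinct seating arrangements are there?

40320

Fix one person's seat to break rotational symmetry; the remaining 8 people can be arranged in (8)! = 40320 ways.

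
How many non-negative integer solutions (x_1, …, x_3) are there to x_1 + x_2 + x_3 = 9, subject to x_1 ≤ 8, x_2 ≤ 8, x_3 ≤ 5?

43

By stars and bars, unrestricted non-negative solutions to x_1+…+x_3 = 9 number C(9+2,2) = 55.
Subtract solutions that violate a single cap (substitute x_i' = x_i − (cap_i+1)): x_1 ≥ 9 gives C(2,2) = 1; x_2 ≥ 9 gives C(2,2) = 1; x_3 ≥ 6 gives C(5,2) = 10. Together 12.
No two caps can be exceeded simultaneously, so the pair terms are all 0.
By inclusion–exclusion the count is 55 − 12 + 0 = 43.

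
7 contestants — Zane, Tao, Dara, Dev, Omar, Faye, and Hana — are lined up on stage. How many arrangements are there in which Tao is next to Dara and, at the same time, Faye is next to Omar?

480

Treat {Tao,Dara} as one block (2 orders) and {Faye,Omar} as another (2 orders).
That leaves 5 units to arrange: 2 × 2 × 5! = 4 × 120 = 480.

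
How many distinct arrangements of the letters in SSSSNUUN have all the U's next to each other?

Treat the 2 copies of U as a single block. The multiset to arrange is then {UU, N, N, S, S, S, S}, 7 items in all.
That gives (7)!/(4!·2!) = 105 arrangements.

105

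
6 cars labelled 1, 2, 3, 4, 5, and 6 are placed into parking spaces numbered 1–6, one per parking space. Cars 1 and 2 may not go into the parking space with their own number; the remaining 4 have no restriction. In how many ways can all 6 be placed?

Let Aᵢ (for i ∈ {1, 2}) be the placements that put car i in its forbidden parking space. Any j of these fix j positions, leaving (6−j)! ways to fill the rest, and there are C(2,j) ways to pick which j.
By inclusion–exclusion, the number of valid placements is Σ_{j=0}^{2} (−1)^j C(2,j)·(6−j)!.
Computing: 720 − 240 + 24 = 504.

504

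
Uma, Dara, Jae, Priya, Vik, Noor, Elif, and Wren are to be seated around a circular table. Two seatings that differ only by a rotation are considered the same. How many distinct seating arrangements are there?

5040

Around a circle, 8 distinct people have 8!/8 = (7)! = 5040 rotationally distinct seatings.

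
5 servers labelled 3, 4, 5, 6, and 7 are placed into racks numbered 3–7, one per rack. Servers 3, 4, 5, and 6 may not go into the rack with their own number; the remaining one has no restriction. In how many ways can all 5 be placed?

53

Let Aᵢ (for 3 ≤ i ≤ 6) be the placements that put server i in its forbidden rack. Any j of these fix j positions, leaving (5−j)! ways to fill the rest, and there are C(4,j) ways to pick which j.
By inclusion–exclusion, the number of valid placements is Σ_{j=0}^{4} (−1)^j C(4,j)·(5−j)!.
Computing: 120 − 96 + 36 − 8 + 1 = 53.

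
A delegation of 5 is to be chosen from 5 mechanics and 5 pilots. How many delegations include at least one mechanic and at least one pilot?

Unrestricted: C(10,5) = 252 ways to pick any 5 of the 10.
Selections missing a whole group: no mechanics → C(5,5) = 1; no pilots → C(5,5) = 1.
Both groups omitted at once is impossible, so 252 − 2 = 250.

250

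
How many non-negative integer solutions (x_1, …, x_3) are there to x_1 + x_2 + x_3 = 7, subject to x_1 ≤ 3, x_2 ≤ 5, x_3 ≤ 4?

17

Without the upper bounds there are C(9,2) = 36 ways to split 7 among 3 variables.
Subtract solutions that violate a single cap (substitute x_i' = x_i − (cap_i+1)): x_1 ≥ 4 gives C(5,2) = 10; x_2 ≥ 6 gives C(3,2) = 3; x_3 ≥ 5 gives C(4,2) = 6. Together 19.
No two caps can be exceeded simultaneously, so the pair terms are all 0.
By inclusion–exclusion the count is 36 − 19 + 0 = 17.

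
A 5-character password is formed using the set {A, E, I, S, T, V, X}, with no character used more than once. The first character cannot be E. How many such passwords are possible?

2160

The first character has 7−1 = 6 choices (anything except E).
The remaining 4 characters are filled from the other 6 symbols without repetition: 6 × 5 × 4 × 3 = 360.
Total: 6 × 360 = 2160.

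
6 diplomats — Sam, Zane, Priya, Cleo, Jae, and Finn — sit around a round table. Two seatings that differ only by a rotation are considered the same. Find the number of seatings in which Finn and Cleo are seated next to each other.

Glue Finn and Cleo into a block (2 internal orders). Seating 5 units around a circle gives (4)! arrangements.
So 2 × (4)! = 2 × 24 = 48.

48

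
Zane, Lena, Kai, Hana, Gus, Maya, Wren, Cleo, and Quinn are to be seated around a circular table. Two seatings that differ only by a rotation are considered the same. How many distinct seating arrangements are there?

Fix one person's seat to break rotational symmetry; the remaining 8 people can be arranged in (8)! = 40320 ways.

40320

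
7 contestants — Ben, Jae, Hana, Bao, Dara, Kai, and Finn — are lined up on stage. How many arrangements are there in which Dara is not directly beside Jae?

There are 7! = 5040 arrangements in all. If Dara and Jae are adjacent, merging them into one block gives 2·(6)! = 1440 arrangements.
So 5040 − 1440 = 3600 arrangements keep them apart.

3600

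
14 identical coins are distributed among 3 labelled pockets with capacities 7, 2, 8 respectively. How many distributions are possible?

9

Without the upper bounds there are C(16,2) = 120 ways to split 14 among 3 pockets.
Subtract solutions that violate a single cap (substitute x_i' = x_i − (cap_i+1)): x_1 ≥ 8 gives C(8,2) = 28; x_2 ≥ 3 gives C(13,2) = 78; x_3 ≥ 9 gives C(7,2) = 21. Together 127.
Add back pairs where two caps are both exceeded: 10 + 0 + 6 = 16.
By inclusion–exclusion the count is 120 − 127 + 16 = 9.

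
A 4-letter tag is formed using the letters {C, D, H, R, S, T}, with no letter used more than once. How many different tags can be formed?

With no repetition, fill the 4 letters in order: 6 choices, then 5, down to 3.
That product is 6 × 5 × 4 × 3 = 360.

360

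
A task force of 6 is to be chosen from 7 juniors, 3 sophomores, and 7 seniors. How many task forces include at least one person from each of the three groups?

8967

Total 6-person selections from all 17: C(17,6) = 12376.
Selections missing a whole group: no juniors → C(10,6) = 210; no sophomores → C(14,6) = 3003; no seniors → C(10,6) = 210.
Add back selections omitting two groups (i.e. drawn from a single group): C(7,6) + C(3,6) + C(7,6) = 14.
By inclusion–exclusion: 12376 − 3423 + 14 = 8967.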